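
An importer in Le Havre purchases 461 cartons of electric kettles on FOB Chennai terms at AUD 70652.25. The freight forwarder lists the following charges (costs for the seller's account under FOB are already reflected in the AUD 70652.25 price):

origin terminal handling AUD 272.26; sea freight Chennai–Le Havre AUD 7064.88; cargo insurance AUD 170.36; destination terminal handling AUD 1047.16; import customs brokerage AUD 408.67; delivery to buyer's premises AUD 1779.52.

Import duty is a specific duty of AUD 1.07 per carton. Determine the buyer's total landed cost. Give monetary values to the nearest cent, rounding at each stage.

Total landed cost: AUD 81616.11

FOB: the seller bears costs until goods are on board at the origin port; the buyer bears freight, insurance and all costs thereafter.
Already in the invoice (seller's account under FOB): origin terminal — exclude.
CIF value = FOB price + freight + insurance = 70652.25 + 7064.88 + 170.36 = 77887.49
Import duty = 461 × 1.07 = 493.27
Buyer bears: freight 7064.88 + insurance 170.36 + destination terminal 1047.16 + brokerage 408.67 + delivery 1779.52 + duty 493.27 = 10963.86
Landed cost = invoice 70652.25 + 10963.86 = 81616.11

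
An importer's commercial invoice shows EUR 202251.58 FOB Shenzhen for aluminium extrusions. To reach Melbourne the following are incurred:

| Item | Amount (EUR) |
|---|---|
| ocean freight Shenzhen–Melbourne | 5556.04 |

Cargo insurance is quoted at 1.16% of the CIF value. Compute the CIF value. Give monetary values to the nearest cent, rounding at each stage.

CIF value: EUR 210246.48

Let C be the CIF value. C = FOB price + freight + 1.16% × C
C − 1.16% × C = 202251.58 + 5556.04
0.9884 × C = 207807.62
C = 207807.62 / 0.9884 = 210246.48
Insurance premium = 1.16% × 210246.48 = 2438.86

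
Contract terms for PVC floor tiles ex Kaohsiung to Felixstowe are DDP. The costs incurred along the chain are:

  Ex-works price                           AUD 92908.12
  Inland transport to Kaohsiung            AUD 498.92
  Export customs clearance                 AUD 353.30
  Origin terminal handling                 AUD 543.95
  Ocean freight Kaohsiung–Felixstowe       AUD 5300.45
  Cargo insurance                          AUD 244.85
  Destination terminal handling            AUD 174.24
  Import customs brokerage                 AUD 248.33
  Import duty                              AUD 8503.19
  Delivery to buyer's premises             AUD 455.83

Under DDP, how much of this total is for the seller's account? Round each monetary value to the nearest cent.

DDP: the seller bears all costs including import duty.
Seller's account: goods 92908.12 + inland to port 498.92 + export clearance 353.30 + origin terminal 543.95 + freight 5300.45 + insurance 244.85 + destination terminal 174.24 + brokerage 248.33 + duty 8503.19 + delivery 455.83 = 109231.18
Buyer's account: 0.00

Seller's account: AUD 109231.18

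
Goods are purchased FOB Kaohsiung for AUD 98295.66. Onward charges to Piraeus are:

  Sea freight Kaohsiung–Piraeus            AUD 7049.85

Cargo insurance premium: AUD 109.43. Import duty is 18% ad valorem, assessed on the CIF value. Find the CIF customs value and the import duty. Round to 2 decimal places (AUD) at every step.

CIF = FOB price + freight + insurance
CIF = 98295.66 + 7049.85 + 109.43 = 105454.94
Import duty = 105454.94 × 18% = 18981.89

CIF value: AUD 105454.94; import duty: AUD 18981.89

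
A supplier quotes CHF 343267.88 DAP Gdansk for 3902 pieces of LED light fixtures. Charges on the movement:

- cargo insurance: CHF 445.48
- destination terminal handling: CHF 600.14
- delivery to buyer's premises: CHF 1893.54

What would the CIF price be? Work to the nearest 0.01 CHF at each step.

CIF price: CHF 340774.20

Not relevant to the conversion: insurance — on the seller under both DAP and CIF; already in the DAP price and stays in the CIF price.
From DAP to CIF, the seller no longer bears: destination terminal, delivery.
CIF price = 343267.88 − 600.14 − 1893.54 = 340774.20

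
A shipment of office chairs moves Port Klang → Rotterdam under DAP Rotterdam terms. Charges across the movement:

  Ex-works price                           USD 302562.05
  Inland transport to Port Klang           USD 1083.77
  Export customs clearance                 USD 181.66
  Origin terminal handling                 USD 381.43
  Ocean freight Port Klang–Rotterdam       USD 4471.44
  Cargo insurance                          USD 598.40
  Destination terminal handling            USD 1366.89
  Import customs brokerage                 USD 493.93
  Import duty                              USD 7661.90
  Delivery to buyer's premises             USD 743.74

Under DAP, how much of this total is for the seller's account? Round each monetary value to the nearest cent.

Seller's account: USD 311389.38

DAP: the seller bears all costs to the named destination except import duty and clearance.
Seller's account: goods 302562.05 + inland to port 1083.77 + export clearance 181.66 + origin terminal 381.43 + freight 4471.44 + insurance 598.40 + destination terminal 1366.89 + delivery 743.74 = 311389.38
Buyer's account: brokerage 493.93 + duty 7661.90 = 8155.83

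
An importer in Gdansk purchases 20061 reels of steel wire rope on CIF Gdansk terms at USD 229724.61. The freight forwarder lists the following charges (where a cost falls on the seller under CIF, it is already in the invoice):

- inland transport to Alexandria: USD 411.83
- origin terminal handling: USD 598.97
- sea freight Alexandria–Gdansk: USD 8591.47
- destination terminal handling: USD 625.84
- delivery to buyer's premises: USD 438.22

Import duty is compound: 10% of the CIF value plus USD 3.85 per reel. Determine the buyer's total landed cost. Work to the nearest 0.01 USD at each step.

CIF: the seller pays costs through ocean freight and marine insurance to the destination port.
Already in the invoice (seller's account under CIF): inland to port, origin terminal, freight — exclude.
The CIF price already equals the CIF value: 229724.61
Ad valorem component: 229724.61 × 10% = 22972.46
Specific component: 20061 × 3.85 = 77234.85
Import duty = 22972.46 + 77234.85 = 100207.31
Buyer bears: destination terminal 625.84 + delivery 438.22 + duty 100207.31 = 101271.37
Landed cost = invoice 229724.61 + 101271.37 = 330995.98

Total landed cost: USD 330995.98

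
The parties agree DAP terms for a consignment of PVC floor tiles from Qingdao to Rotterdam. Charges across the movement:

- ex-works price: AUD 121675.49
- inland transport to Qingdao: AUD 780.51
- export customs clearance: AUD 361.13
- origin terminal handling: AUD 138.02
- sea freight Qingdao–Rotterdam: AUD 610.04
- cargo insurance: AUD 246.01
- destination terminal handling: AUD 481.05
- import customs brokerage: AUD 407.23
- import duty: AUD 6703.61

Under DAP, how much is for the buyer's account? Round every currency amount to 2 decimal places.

Buyer's account: AUD 7110.84

DAP: the seller bears all costs to the named destination except import duty and clearance.
Seller's account: goods 121675.49 + inland to port 780.51 + export clearance 361.13 + origin terminal 138.02 + freight 610.04 + insurance 246.01 + destination terminal 481.05 = 124292.25
Buyer's account: brokerage 407.23 + duty 6703.61 = 7110.84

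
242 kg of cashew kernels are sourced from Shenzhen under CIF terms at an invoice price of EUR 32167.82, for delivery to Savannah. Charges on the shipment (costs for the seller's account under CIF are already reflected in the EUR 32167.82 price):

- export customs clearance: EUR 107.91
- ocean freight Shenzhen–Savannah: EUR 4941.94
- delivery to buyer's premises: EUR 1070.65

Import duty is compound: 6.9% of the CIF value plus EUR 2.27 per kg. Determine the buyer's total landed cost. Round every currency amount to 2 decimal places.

CIF: the seller pays costs through ocean freight and marine insurance to the destination port.
Already in the invoice (seller's account under CIF): export clearance, freight — exclude.
The CIF price already equals the CIF value: 32167.82
Ad valorem component: 32167.82 × 6.9% = 2219.58
Specific component: 242 × 2.27 = 549.34
Import duty = 2219.58 + 549.34 = 2768.92
Buyer bears: delivery 1070.65 + duty 2768.92 = 3839.57
Landed cost = invoice 32167.82 + 3839.57 = 36007.39

Total landed cost: EUR 36007.39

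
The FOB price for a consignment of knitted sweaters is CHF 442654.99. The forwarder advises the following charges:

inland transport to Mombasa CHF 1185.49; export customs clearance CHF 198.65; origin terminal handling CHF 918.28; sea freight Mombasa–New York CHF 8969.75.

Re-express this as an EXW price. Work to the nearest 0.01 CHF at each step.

Not relevant to the conversion: freight — on the buyer under both terms; not part of either seller's price.
From FOB to EXW, the seller no longer bears: inland to port, export clearance, origin terminal.
EXW price = 442654.99 − 1185.49 − 198.65 − 918.28 = 440352.57

EXW price: CHF 440352.57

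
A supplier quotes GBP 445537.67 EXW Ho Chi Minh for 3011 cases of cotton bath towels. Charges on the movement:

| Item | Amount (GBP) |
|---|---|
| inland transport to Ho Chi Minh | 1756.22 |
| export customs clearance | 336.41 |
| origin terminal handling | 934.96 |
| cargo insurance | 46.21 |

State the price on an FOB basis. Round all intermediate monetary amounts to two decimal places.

FOB price: GBP 448565.26

Not relevant to the conversion: insurance — on the buyer under both terms; not part of either seller's price.
From EXW to FOB, the seller additionally bears: inland to port, export clearance, origin terminal.
FOB price = 445537.67 + 1756.22 + 336.41 + 934.96 = 448565.26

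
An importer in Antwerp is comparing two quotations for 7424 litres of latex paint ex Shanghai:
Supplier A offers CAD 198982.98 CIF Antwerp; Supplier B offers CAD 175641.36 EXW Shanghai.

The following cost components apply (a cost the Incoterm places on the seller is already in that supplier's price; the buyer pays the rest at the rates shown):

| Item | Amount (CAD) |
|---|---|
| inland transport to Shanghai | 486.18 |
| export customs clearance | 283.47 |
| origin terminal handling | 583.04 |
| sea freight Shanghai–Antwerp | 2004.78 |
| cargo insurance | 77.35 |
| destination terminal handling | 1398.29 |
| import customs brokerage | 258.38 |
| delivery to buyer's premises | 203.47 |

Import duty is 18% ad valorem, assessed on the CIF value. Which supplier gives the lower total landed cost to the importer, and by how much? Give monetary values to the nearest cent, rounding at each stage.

Supplier A (CIF):
The CIF price already equals the CIF value: 198982.98
Import duty = 198982.98 × 18% = 35816.94
Buyer bears (A): 1398.29 + 258.38 + 203.47 = 1860.14
Landed cost (A) = invoice 198982.98 + 1860.14 + duty 35816.94 = 236660.06
Supplier B (EXW):
CIF value = EXW price + inland to port + export clearance + origin terminal + freight + insurance = 175641.36 + 486.18 + 283.47 + 583.04 + 2004.78 + 77.35 = 179076.18
Import duty = 179076.18 × 18% = 32233.71
Buyer bears (B): 486.18 + 283.47 + 583.04 + 2004.78 + 77.35 + 1398.29 + 258.38 + 203.47 = 5294.96
Landed cost (B) = invoice 175641.36 + 5294.96 + duty 32233.71 = 213170.03
Difference = |236660.06 − 213170.03| = 23490.03

Supplier B is cheaper by CAD 23490.03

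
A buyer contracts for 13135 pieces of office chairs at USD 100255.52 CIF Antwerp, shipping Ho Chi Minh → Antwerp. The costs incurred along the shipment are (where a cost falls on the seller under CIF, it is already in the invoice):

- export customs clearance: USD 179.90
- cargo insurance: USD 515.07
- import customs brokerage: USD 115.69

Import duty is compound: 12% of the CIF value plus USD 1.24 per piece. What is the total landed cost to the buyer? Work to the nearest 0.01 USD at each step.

CIF: the seller pays costs through ocean freight and marine insurance to the destination port.
Already in the invoice (seller's account under CIF): export clearance, insurance — exclude.
The CIF price already equals the CIF value: 100255.52
Ad valorem component: 100255.52 × 12% = 12030.66
Specific component: 13135 × 1.24 = 16287.40
Import duty = 12030.66 + 16287.40 = 28318.06
Buyer bears: brokerage 115.69 + duty 28318.06 = 28433.75
Landed cost = invoice 100255.52 + 28433.75 = 128689.27

Total landed cost: USD 128689.27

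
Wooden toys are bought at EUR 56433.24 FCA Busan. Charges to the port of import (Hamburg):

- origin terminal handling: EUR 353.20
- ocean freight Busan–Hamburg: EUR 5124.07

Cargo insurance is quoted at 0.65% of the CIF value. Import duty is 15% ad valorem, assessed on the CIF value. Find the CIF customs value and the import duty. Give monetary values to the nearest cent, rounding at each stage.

Let C be the CIF value. C = FCA price + pre-shipment costs + freight + 0.65% × C
C − 0.65% × C = 56433.24 + 353.20 + 5124.07
0.9935 × C = 61910.51
C = 61910.51 / 0.9935 = 62315.56
Insurance premium = 0.65% × 62315.56 = 405.05
Import duty = 62315.56 × 15% = 9347.33

CIF value: EUR 62315.56; import duty: EUR 9347.33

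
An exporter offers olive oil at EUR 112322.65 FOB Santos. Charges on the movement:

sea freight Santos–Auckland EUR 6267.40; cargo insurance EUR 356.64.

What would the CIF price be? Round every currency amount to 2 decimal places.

CIF price: EUR 118946.69

From FOB to CIF, the seller additionally bears: freight, insurance.
CIF price = 112322.65 + 6267.40 + 356.64 = 118946.69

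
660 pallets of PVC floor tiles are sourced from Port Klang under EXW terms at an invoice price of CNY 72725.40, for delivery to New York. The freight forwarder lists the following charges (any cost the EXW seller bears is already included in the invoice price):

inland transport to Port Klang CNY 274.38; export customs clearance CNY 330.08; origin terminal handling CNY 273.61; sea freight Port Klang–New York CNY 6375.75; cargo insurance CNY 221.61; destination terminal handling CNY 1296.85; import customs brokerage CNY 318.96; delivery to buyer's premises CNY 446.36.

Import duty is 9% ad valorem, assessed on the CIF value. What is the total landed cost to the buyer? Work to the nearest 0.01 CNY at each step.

EXW: the seller makes goods available at their premises; the buyer bears all onward costs.
CIF value = EXW price + inland to port + export clearance + origin terminal + freight + insurance = 72725.40 + 274.38 + 330.08 + 273.61 + 6375.75 + 221.61 = 80200.83
Import duty = 80200.83 × 9% = 7218.07
Buyer bears: inland to port 274.38 + export clearance 330.08 + origin terminal 273.61 + freight 6375.75 + insurance 221.61 + destination terminal 1296.85 + brokerage 318.96 + delivery 446.36 + duty 7218.07 = 16755.67
Landed cost = invoice 72725.40 + 16755.67 = 89481.07

Total landed cost: CNY 89481.07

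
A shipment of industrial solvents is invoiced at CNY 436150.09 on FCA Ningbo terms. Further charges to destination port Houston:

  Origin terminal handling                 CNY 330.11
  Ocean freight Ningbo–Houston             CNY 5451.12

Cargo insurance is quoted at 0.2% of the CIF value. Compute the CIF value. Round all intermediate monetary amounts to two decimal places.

Let C be the CIF value. C = FCA price + pre-shipment costs + freight + 0.2% × C
C − 0.2% × C = 436150.09 + 330.11 + 5451.12
0.998 × C = 441931.32
C = 441931.32 / 0.998 = 442816.95
Insurance premium = 0.2% × 442816.95 = 885.63

CIF value: CNY 442816.95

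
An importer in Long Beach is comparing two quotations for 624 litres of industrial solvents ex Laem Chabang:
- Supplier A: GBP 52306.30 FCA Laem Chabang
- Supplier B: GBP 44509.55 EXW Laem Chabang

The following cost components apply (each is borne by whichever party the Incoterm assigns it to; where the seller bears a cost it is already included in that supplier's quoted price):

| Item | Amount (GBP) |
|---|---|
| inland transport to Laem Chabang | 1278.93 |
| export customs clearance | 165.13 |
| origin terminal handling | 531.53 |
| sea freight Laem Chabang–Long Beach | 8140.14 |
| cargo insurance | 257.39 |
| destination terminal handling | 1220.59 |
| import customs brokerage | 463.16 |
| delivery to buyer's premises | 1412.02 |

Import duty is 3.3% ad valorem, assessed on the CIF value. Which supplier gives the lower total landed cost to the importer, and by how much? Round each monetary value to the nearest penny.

Supplier A (FCA):
CIF value = FCA price + origin terminal + freight + insurance = 52306.30 + 531.53 + 8140.14 + 257.39 = 61235.36
Import duty = 61235.36 × 3.3% = 2020.77
Buyer bears (A): 531.53 + 8140.14 + 257.39 + 1220.59 + 463.16 + 1412.02 = 12024.83
Landed cost (A) = invoice 52306.30 + 12024.83 + duty 2020.77 = 66351.90
Supplier B (EXW):
CIF value = EXW price + inland to port + export clearance + origin terminal + freight + insurance = 44509.55 + 1278.93 + 165.13 + 531.53 + 8140.14 + 257.39 = 54882.67
Import duty = 54882.67 × 3.3% = 1811.13
Buyer bears (B): 1278.93 + 165.13 + 531.53 + 8140.14 + 257.39 + 1220.59 + 463.16 + 1412.02 = 13468.89
Landed cost (B) = invoice 44509.55 + 13468.89 + duty 1811.13 = 59789.57
Difference = |66351.90 − 59789.57| = 6562.33

Supplier B is cheaper by GBP 6562.33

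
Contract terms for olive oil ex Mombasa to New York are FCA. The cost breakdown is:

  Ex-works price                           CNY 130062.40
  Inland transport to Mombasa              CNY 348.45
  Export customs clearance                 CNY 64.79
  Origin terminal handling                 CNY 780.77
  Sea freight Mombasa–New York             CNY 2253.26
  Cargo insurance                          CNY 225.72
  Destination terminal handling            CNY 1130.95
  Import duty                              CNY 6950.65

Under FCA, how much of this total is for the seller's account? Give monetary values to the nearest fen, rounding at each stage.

Seller's account: CNY 130475.64

FCA: the seller delivers export-cleared goods to the carrier; the buyer bears costs from that point.
Seller's account: goods 130062.40 + inland to port 348.45 + export clearance 64.79 = 130475.64
Buyer's account: origin terminal 780.77 + freight 2253.26 + insurance 225.72 + destination terminal 1130.95 + duty 6950.65 = 11341.35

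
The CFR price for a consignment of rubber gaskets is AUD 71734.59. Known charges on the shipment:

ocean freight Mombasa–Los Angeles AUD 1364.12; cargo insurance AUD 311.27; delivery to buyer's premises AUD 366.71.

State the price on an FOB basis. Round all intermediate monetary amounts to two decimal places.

Not relevant to the conversion: insurance, delivery — on the buyer under both terms; not part of either seller's price.
From CFR to FOB, the seller no longer bears: freight.
FOB price = 71734.59 − 1364.12 = 70370.47

FOB price: AUD 70370.47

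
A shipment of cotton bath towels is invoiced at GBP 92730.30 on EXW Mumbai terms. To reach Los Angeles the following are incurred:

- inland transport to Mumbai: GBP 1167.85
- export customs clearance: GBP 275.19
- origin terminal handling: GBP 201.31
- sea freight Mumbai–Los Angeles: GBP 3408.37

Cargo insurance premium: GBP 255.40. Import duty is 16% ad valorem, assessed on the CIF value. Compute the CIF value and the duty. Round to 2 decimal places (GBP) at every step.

CIF value: GBP 98038.42; import duty: GBP 15686.15

CIF = EXW price + pre-shipment costs + freight + insurance
CIF = 92730.30 + 1167.85 + 275.19 + 201.31 + 3408.37 + 255.40 = 98038.42
Import duty = 98038.42 × 16% = 15686.15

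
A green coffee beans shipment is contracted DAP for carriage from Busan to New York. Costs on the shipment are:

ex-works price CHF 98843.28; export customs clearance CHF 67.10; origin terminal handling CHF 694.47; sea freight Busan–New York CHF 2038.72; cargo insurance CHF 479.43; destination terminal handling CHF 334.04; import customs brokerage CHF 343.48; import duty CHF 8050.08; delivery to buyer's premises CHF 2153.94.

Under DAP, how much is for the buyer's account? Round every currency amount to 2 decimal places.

Buyer's account: CHF 8393.56

DAP: the seller bears all costs to the named destination except import duty and clearance.
Seller's account: goods 98843.28 + export clearance 67.10 + origin terminal 694.47 + freight 2038.72 + insurance 479.43 + destination terminal 334.04 + delivery 2153.94 = 104610.98
Buyer's account: brokerage 343.48 + duty 8050.08 = 8393.56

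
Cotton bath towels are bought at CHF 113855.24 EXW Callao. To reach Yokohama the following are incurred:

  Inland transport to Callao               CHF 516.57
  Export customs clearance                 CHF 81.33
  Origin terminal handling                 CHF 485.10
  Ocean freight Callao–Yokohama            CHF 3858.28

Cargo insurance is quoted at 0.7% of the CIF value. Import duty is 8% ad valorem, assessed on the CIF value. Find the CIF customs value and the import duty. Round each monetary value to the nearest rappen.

Let C be the CIF value. C = EXW price + pre-shipment costs + freight + 0.7% × C
C − 0.7% × C = 113855.24 + 516.57 + 81.33 + 485.10 + 3858.28
0.993 × C = 118796.52
C = 118796.52 / 0.993 = 119633.96
Insurance premium = 0.7% × 119633.96 = 837.44
Import duty = 119633.96 × 8% = 9570.72

CIF value: CHF 119633.96; import duty: CHF 9570.72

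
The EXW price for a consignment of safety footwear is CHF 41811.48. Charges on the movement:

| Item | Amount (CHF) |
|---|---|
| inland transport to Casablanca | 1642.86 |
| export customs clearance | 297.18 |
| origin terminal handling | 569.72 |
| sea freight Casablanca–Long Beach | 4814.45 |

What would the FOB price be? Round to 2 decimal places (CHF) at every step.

Not relevant to the conversion: freight — on the buyer under both terms; not part of either seller's price.
From EXW to FOB, the seller additionally bears: inland to port, export clearance, origin terminal.
FOB price = 41811.48 + 1642.86 + 297.18 + 569.72 = 44321.24

FOB price: CHF 44321.24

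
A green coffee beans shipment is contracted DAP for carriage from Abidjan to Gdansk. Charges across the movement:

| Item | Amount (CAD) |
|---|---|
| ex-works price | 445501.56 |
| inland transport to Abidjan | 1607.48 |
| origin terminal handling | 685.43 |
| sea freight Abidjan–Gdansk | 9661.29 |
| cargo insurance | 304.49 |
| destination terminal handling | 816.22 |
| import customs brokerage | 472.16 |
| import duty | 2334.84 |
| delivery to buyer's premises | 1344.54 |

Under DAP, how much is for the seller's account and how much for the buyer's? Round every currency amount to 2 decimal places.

DAP: the seller bears all costs to the named destination except import duty and clearance.
Seller's account: goods 445501.56 + inland to port 1607.48 + origin terminal 685.43 + freight 9661.29 + insurance 304.49 + destination terminal 816.22 + delivery 1344.54 = 459921.01
Buyer's account: brokerage 472.16 + duty 2334.84 = 2807.00

Seller: CAD 459921.01; buyer: CAD 2807.00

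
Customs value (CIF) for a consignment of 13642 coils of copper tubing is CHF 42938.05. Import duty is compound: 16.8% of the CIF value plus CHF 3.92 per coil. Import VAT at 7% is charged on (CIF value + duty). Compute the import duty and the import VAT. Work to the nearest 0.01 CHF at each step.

Import duty: CHF 60690.23; import VAT: CHF 7253.98

Ad valorem component: 42938.05 × 16.8% = 7213.59
Specific component: 13642 × 3.92 = 53476.64
Import duty = 7213.59 + 53476.64 = 60690.23
VAT base = CIF + duty = 42938.05 + 60690.23 = 103628.28
Import VAT = 103628.28 × 7% = 7253.98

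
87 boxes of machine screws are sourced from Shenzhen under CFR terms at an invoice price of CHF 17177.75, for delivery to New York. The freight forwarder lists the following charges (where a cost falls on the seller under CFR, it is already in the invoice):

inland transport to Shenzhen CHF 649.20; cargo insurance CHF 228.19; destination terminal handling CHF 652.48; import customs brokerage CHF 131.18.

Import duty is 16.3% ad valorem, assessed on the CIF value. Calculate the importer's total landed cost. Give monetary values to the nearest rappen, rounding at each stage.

CFR: the seller pays costs through ocean freight to the destination port, but not insurance.
Already in the invoice (seller's account under CFR): inland to port — exclude.
CIF value = CFR price + insurance = 17177.75 + 228.19 = 17405.94
Import duty = 17405.94 × 16.3% = 2837.17
Buyer bears: insurance 228.19 + destination terminal 652.48 + brokerage 131.18 + duty 2837.17 = 3849.02
Landed cost = invoice 17177.75 + 3849.02 = 21026.77

Total landed cost: CHF 21026.77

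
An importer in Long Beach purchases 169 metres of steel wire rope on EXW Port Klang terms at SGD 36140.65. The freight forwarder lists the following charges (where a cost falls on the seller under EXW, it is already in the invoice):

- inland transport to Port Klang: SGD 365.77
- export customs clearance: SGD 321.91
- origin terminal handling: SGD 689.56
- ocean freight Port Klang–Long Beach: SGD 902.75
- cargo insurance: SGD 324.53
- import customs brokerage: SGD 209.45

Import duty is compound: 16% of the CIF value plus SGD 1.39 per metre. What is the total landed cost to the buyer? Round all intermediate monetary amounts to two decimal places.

Total landed cost: SGD 45388.76

EXW: the seller makes goods available at their premises; the buyer bears all onward costs.
CIF value = EXW price + inland to port + export clearance + origin terminal + freight + insurance = 36140.65 + 365.77 + 321.91 + 689.56 + 902.75 + 324.53 = 38745.17
Ad valorem component: 38745.17 × 16% = 6199.23
Specific component: 169 × 1.39 = 234.91
Import duty = 6199.23 + 234.91 = 6434.14
Buyer bears: inland to port 365.77 + export clearance 321.91 + origin terminal 689.56 + freight 902.75 + insurance 324.53 + brokerage 209.45 + duty 6434.14 = 9248.11
Landed cost = invoice 36140.65 + 9248.11 = 45388.76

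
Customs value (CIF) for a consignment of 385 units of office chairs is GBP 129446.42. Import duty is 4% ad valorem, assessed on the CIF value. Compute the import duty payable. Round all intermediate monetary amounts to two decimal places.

Import duty: GBP 5177.86

Import duty = 129446.42 × 4% = 5177.86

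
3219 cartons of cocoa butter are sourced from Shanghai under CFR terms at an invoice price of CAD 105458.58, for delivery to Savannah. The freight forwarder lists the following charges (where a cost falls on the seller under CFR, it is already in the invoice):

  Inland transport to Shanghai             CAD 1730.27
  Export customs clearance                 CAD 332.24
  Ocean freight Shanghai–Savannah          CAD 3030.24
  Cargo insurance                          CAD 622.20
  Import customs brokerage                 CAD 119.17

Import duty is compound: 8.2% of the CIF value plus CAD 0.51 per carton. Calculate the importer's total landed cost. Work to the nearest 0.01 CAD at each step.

CFR: the seller pays costs through ocean freight to the destination port, but not insurance.
Already in the invoice (seller's account under CFR): inland to port, export clearance, freight — exclude.
CIF value = CFR price + insurance = 105458.58 + 622.20 = 106080.78
Ad valorem component: 106080.78 × 8.2% = 8698.62
Specific component: 3219 × 0.51 = 1641.69
Import duty = 8698.62 + 1641.69 = 10340.31
Buyer bears: insurance 622.20 + brokerage 119.17 + duty 10340.31 = 11081.68
Landed cost = invoice 105458.58 + 11081.68 = 116540.26

Total landed cost: CAD 116540.26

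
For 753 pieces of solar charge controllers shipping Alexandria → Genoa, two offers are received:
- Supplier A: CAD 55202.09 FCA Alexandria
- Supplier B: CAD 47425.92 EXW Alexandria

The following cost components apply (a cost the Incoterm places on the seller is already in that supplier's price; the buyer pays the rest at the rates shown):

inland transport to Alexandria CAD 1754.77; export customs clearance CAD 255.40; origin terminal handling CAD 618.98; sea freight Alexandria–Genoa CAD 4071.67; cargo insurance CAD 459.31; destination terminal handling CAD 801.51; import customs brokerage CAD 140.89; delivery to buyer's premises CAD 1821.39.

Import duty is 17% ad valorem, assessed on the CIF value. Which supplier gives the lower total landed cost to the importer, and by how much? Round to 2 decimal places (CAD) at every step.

Supplier A (FCA):
CIF value = FCA price + origin terminal + freight + insurance = 55202.09 + 618.98 + 4071.67 + 459.31 = 60352.05
Import duty = 60352.05 × 17% = 10259.85
Buyer bears (A): 618.98 + 4071.67 + 459.31 + 801.51 + 140.89 + 1821.39 = 7913.75
Landed cost (A) = invoice 55202.09 + 7913.75 + duty 10259.85 = 73375.69
Supplier B (EXW):
CIF value = EXW price + inland to port + export clearance + origin terminal + freight + insurance = 47425.92 + 1754.77 + 255.40 + 618.98 + 4071.67 + 459.31 = 54586.05
Import duty = 54586.05 × 17% = 9279.63
Buyer bears (B): 1754.77 + 255.40 + 618.98 + 4071.67 + 459.31 + 801.51 + 140.89 + 1821.39 = 9923.92
Landed cost (B) = invoice 47425.92 + 9923.92 + duty 9279.63 = 66629.47
Difference = |73375.69 − 66629.47| = 6746.22

Supplier B is cheaper by CAD 6746.22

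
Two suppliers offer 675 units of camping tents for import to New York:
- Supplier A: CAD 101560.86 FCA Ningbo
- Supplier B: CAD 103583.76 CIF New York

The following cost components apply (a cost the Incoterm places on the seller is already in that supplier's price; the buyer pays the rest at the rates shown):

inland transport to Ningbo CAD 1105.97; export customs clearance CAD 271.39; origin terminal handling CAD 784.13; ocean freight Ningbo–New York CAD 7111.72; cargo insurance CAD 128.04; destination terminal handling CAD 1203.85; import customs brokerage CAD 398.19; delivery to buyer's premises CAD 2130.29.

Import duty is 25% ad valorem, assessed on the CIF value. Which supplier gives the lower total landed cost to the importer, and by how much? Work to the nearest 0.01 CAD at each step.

Supplier B is cheaper by CAD 7501.24

Supplier A (FCA):
CIF value = FCA price + origin terminal + freight + insurance = 101560.86 + 784.13 + 7111.72 + 128.04 = 109584.75
Import duty = 109584.75 × 25% = 27396.19
Buyer bears (A): 784.13 + 7111.72 + 128.04 + 1203.85 + 398.19 + 2130.29 = 11756.22
Landed cost (A) = invoice 101560.86 + 11756.22 + duty 27396.19 = 140713.27
Supplier B (CIF):
The CIF price already equals the CIF value: 103583.76
Import duty = 103583.76 × 25% = 25895.94
Buyer bears (B): 1203.85 + 398.19 + 2130.29 = 3732.33
Landed cost (B) = invoice 103583.76 + 3732.33 + duty 25895.94 = 133212.03
Difference = |140713.27 − 133212.03| = 7501.24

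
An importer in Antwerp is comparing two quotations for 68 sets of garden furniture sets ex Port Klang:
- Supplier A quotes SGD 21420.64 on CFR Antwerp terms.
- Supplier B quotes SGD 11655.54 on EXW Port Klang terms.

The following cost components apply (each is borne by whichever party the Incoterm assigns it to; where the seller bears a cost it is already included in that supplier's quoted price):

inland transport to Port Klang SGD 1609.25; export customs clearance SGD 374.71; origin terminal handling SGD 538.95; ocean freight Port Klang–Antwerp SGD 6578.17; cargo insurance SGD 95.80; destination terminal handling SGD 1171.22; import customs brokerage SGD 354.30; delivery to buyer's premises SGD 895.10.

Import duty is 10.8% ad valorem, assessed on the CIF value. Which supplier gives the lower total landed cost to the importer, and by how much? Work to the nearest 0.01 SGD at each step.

Supplier B is cheaper by SGD 735.74

Supplier A (CFR):
CIF value = CFR price + insurance = 21420.64 + 95.80 = 21516.44
Import duty = 21516.44 × 10.8% = 2323.78
Buyer bears (A): 95.80 + 1171.22 + 354.30 + 895.10 = 2516.42
Landed cost (A) = invoice 21420.64 + 2516.42 + duty 2323.78 = 26260.84
Supplier B (EXW):
CIF value = EXW price + inland to port + export clearance + origin terminal + freight + insurance = 11655.54 + 1609.25 + 374.71 + 538.95 + 6578.17 + 95.80 = 20852.42
Import duty = 20852.42 × 10.8% = 2252.06
Buyer bears (B): 1609.25 + 374.71 + 538.95 + 6578.17 + 95.80 + 1171.22 + 354.30 + 895.10 = 11617.50
Landed cost (B) = invoice 11655.54 + 11617.50 + duty 2252.06 = 25525.10
Difference = |26260.84 − 25525.10| = 735.74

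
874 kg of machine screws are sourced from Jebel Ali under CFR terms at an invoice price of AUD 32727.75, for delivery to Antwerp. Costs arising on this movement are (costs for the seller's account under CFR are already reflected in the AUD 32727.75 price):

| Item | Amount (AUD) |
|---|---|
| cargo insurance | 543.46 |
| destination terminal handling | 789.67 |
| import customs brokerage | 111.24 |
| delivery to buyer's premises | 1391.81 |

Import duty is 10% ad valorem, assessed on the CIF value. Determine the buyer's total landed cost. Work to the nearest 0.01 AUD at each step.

Total landed cost: AUD 38891.05

CFR: the seller pays costs through ocean freight to the destination port, but not insurance.
CIF value = CFR price + insurance = 32727.75 + 543.46 = 33271.21
Import duty = 33271.21 × 10% = 3327.12
Buyer bears: insurance 543.46 + destination terminal 789.67 + brokerage 111.24 + delivery 1391.81 + duty 3327.12 = 6163.30
Landed cost = invoice 32727.75 + 6163.30 = 38891.05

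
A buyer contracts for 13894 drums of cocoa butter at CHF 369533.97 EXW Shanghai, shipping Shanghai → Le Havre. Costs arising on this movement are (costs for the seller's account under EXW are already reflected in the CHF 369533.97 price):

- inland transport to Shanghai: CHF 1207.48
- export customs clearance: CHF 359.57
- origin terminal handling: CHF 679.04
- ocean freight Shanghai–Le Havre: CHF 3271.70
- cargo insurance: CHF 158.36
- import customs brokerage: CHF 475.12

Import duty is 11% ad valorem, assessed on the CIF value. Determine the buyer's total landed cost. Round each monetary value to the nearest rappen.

EXW: the seller makes goods available at their premises; the buyer bears all onward costs.
CIF value = EXW price + inland to port + export clearance + origin terminal + freight + insurance = 369533.97 + 1207.48 + 359.57 + 679.04 + 3271.70 + 158.36 = 375210.12
Import duty = 375210.12 × 11% = 41273.11
Buyer bears: inland to port 1207.48 + export clearance 359.57 + origin terminal 679.04 + freight 3271.70 + insurance 158.36 + brokerage 475.12 + duty 41273.11 = 47424.38
Landed cost = invoice 369533.97 + 47424.38 = 416958.35

Total landed cost: CHF 416958.35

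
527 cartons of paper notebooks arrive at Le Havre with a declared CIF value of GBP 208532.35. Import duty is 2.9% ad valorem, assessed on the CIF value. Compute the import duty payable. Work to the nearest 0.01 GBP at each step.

Import duty: GBP 6047.44

Import duty = 208532.35 × 2.9% = 6047.44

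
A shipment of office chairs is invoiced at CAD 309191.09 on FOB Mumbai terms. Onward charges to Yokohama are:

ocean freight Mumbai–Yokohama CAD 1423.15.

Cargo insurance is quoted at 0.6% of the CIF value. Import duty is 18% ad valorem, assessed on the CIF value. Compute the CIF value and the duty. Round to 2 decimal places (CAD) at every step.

CIF value: CAD 312489.18; import duty: CAD 56248.05

Let C be the CIF value. C = FOB price + freight + 0.6% × C
C − 0.6% × C = 309191.09 + 1423.15
0.994 × C = 310614.24
C = 310614.24 / 0.994 = 312489.18
Insurance premium = 0.6% × 312489.18 = 1874.94
Import duty = 312489.18 × 18% = 56248.05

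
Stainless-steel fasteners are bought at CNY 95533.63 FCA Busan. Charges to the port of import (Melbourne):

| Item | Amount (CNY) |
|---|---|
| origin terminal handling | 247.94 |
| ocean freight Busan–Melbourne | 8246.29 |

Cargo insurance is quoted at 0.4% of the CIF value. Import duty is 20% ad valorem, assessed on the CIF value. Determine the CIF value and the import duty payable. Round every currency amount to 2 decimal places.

CIF value: CNY 104445.64; import duty: CNY 20889.13

Let C be the CIF value. C = FCA price + pre-shipment costs + freight + 0.4% × C
C − 0.4% × C = 95533.63 + 247.94 + 8246.29
0.996 × C = 104027.86
C = 104027.86 / 0.996 = 104445.64
Insurance premium = 0.4% × 104445.64 = 417.78
Import duty = 104445.64 × 20% = 20889.13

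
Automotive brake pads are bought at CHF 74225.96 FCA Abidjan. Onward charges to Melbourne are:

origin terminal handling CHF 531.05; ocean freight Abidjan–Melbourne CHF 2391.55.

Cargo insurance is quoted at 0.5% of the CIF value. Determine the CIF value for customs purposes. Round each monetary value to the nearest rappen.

Let C be the CIF value. C = FCA price + pre-shipment costs + freight + 0.5% × C
C − 0.5% × C = 74225.96 + 531.05 + 2391.55
0.995 × C = 77148.56
C = 77148.56 / 0.995 = 77536.24
Insurance premium = 0.5% × 77536.24 = 387.68

CIF value: CHF 77536.24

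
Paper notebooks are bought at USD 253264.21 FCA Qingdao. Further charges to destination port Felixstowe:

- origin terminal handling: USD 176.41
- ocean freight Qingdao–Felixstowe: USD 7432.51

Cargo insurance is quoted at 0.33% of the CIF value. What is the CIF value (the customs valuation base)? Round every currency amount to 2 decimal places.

Let C be the CIF value. C = FCA price + pre-shipment costs + freight + 0.33% × C
C − 0.33% × C = 253264.21 + 176.41 + 7432.51
0.9967 × C = 260873.13
C = 260873.13 / 0.9967 = 261736.86
Insurance premium = 0.33% × 261736.86 = 863.73

CIF value: USD 261736.86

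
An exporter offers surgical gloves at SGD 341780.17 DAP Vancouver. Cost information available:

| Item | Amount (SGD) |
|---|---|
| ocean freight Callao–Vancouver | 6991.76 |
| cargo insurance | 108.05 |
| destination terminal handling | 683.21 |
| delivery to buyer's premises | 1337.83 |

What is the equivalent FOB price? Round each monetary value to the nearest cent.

FOB price: SGD 332659.32

From DAP to FOB, the seller no longer bears: freight, insurance, destination terminal, delivery.
FOB price = 341780.17 − 6991.76 − 108.05 − 683.21 − 1337.83 = 332659.32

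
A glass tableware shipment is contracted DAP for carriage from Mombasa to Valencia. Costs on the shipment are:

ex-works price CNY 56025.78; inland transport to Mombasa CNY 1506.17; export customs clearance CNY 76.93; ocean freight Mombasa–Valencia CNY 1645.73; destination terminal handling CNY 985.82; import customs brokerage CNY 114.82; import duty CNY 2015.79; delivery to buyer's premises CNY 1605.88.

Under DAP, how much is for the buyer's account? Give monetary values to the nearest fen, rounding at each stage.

Buyer's account: CNY 2130.61

DAP: the seller bears all costs to the named destination except import duty and clearance.
Seller's account: goods 56025.78 + inland to port 1506.17 + export clearance 76.93 + freight 1645.73 + destination terminal 985.82 + delivery 1605.88 = 61846.31
Buyer's account: brokerage 114.82 + duty 2015.79 = 2130.61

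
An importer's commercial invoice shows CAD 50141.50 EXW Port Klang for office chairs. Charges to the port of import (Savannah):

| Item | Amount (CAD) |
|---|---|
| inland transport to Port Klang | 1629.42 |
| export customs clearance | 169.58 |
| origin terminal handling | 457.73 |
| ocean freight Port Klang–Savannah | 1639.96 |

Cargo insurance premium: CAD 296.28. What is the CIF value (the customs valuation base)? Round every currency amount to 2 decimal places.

CIF = EXW price + pre-shipment costs + freight + insurance
CIF = 50141.50 + 1629.42 + 169.58 + 457.73 + 1639.96 + 296.28 = 54334.47

CIF value: CAD 54334.47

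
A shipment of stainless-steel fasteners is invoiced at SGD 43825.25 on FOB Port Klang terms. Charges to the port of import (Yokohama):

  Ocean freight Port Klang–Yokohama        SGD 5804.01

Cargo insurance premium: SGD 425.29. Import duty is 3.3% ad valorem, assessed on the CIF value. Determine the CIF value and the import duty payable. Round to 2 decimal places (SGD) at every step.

CIF value: SGD 50054.55; import duty: SGD 1651.80

CIF = FOB price + freight + insurance
CIF = 43825.25 + 5804.01 + 425.29 = 50054.55
Import duty = 50054.55 × 3.3% = 1651.80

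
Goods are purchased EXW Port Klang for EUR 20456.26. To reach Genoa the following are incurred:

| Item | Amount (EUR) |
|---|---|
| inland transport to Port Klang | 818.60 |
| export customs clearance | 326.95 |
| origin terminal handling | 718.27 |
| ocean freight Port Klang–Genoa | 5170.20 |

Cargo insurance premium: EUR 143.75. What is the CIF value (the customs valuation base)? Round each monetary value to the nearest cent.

CIF value: EUR 27634.03

CIF = EXW price + pre-shipment costs + freight + insurance
CIF = 20456.26 + 818.60 + 326.95 + 718.27 + 5170.20 + 143.75 = 27634.03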